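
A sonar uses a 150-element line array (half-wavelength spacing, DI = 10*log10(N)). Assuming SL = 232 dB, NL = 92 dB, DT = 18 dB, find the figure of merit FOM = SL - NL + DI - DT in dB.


Step 1: DI = 10*log10(150) = 21.76 dB
Step 2: FOM = SL - NL + DI - DT = 232 - 92 + 21.76 - 18 = 143.76

143.76 dB


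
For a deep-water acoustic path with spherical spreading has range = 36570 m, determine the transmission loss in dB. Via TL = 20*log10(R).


TL = 20*log10(36570) = 91.26

91.26 dB


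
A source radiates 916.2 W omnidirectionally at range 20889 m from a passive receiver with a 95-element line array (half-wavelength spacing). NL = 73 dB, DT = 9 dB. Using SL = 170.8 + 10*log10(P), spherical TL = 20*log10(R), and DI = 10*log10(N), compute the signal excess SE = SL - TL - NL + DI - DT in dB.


Step 1: SL = 170.8 + 10*log10(916.2) = 200.42 dB
Step 2: TL = 20*log10(20889) = 86.4 dB
Step 3: DI = 10*log10(95) = 19.78 dB
Step 4: SE = SL - TL - NL + DI - DT = 200.42 - 86.4 - 73 + 19.78 - 9 = 51.8

51.8 dB


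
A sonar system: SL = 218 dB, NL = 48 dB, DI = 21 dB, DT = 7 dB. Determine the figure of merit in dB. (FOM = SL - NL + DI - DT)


FOM = SL - NL + DI - DT = 218 - 48 + 21 - 7 = 184

184 dB


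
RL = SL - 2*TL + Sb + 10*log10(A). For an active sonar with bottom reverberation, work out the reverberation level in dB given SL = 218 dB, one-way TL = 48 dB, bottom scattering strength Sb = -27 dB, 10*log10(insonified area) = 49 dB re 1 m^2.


RL = SL - 2*TL + Sb + 10*log10(A) = 218 - 2*48 + (-27) + 49 = 144

144 dB


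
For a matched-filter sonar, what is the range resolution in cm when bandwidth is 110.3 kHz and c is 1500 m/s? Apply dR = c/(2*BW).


dR = c/(2*BW) = 1500 / (2 * 110.3e3) = 0.0068 m = 0.68 cm

0.68 cm


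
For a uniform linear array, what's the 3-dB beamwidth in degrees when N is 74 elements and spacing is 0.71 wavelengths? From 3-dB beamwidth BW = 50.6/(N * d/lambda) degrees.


BW = 50.6 / (74 * 0.71) = 50.6 / 52.54 = 0.96

0.96 deg


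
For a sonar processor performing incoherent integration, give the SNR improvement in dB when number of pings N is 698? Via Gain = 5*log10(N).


Gain = 5*log10(698) = 14.22

14.22 dB


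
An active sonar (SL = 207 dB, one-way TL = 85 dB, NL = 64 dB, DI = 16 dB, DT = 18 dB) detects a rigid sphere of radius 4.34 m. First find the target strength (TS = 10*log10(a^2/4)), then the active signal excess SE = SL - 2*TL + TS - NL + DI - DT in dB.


Step 1: TS = 10*log10(4.34^2/4) = 6.73 dB
Step 2: SE = SL - 2*TL + TS - NL + DI - DT = 207 - 2*85 + (6.73) - 64 + 16 - 18 = -22.27

-22.27 dB


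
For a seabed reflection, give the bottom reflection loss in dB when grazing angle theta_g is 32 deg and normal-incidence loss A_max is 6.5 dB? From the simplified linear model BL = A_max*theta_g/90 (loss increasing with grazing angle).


BL = A_max * theta_g / 90 = 6.5 * 32 / 90 = 2.31

2.31 dB


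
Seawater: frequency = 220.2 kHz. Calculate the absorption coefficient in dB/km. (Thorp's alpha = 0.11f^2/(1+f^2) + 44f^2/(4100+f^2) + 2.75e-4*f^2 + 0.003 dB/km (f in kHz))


f^2 = 48488.04
alpha = 0.11*48488.04/(1+48488.04) + 44*48488.04/(4100+48488.04) + 2.75e-4*48488.04 + 0.003 = 54.017

54.017 dB/km


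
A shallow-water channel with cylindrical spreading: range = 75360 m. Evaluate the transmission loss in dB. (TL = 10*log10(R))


TL = 10*log10(75360) = 48.77

48.77 dB


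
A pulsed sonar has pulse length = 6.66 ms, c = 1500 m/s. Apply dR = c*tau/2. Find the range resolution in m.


dR = c*tau/2 = 1500 * 6.66e-3 / 2 = 4.995

4.995 m


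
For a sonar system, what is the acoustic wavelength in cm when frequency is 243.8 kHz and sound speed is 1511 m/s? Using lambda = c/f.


lambda = c/f = 1511 / 243800 = 0.0062 m = 0.62 cm

0.62 cm


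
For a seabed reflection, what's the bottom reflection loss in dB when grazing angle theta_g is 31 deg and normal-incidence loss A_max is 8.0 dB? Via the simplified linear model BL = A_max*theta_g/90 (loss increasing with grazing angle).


BL = A_max * theta_g / 90 = 8.0 * 31 / 90 = 2.76

2.76 dB


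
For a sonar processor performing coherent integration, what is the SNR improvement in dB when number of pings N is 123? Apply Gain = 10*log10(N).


20.9 dB


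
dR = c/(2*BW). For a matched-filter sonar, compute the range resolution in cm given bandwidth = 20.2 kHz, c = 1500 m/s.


dR = c/(2*BW) = 1500 / (2 * 20.2e3) = 0.0371 m = 3.71 cm

3.71 cm


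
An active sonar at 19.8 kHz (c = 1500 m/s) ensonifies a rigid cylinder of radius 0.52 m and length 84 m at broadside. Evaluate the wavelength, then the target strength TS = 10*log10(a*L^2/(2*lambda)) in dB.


Step 1: lambda = c/f = 1500/19800 = 0.07576 m
Step 2: TS = 10*log10(a*L^2/(2*lambda)) = 10*log10(0.52*84^2/(2*0.07576)) = 43.84

43.84 dB


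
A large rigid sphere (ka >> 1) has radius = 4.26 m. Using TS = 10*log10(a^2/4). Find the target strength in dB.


6.57 dB


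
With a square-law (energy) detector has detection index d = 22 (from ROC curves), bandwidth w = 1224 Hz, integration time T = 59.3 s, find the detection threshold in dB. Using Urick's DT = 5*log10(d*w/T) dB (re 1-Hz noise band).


13.29 dB


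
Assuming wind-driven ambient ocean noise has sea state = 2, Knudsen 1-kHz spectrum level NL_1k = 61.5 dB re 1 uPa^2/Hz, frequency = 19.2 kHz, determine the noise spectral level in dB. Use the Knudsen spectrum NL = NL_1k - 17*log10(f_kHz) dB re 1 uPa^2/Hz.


NL = NL_1k - 17*log10(f_kHz) = 61.5 - 17*log10(19.2) = 61.5 - (21.82) = 39.68

39.68 dB


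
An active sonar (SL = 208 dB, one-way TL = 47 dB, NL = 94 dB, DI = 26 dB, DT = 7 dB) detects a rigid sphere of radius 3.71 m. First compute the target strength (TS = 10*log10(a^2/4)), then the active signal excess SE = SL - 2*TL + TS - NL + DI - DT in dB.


Step 1: TS = 10*log10(3.71^2/4) = 5.37 dB
Step 2: SE = SL - 2*TL + TS - NL + DI - DT = 208 - 2*47 + (5.37) - 94 + 26 - 7 = 44.37

44.37 dB


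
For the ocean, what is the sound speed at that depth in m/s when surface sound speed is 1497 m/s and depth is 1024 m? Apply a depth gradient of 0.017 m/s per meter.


c = 1497 + 0.017 * 1024 = 1514.408

1514.408 m/s


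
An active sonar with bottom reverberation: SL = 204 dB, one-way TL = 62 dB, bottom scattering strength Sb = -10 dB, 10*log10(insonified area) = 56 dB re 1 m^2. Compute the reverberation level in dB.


126 dB


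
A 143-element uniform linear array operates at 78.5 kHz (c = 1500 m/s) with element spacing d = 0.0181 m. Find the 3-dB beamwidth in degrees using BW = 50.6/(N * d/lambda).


Step 1: lambda = 1500/78500 = 0.01911 m
Step 2: d/lambda = 0.0181/0.01911 = 0.9471
Step 3: BW = 50.6/(N * d/lambda) = 50.6/(143 * 0.9471) = 0.37

0.37 deg


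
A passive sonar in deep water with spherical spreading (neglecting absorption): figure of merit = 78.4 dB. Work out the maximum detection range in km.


At max range FOM = TL, so 20*log10(R) = 78.4
R = 10^(78.4/20) = 8317.64 m = 8.32 km

8.32 km


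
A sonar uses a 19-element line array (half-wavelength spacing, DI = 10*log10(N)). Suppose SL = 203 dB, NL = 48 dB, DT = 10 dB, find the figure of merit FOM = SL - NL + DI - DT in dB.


Step 1: DI = 10*log10(19) = 12.79 dB
Step 2: FOM = SL - NL + DI - DT = 203 - 48 + 12.79 - 10 = 157.79

157.79 dB


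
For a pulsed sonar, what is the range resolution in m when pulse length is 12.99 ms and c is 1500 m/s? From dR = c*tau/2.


9.7425 m


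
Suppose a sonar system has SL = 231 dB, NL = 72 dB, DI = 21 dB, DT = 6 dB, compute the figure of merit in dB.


FOM = SL - NL + DI - DT = 231 - 72 + 21 - 6 = 174

174 dB


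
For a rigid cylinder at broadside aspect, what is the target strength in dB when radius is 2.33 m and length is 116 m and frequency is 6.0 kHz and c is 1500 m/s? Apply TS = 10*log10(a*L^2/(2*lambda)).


lambda = 1500/6000 = 0.25 m
TS = 10*log10(2.33*116^2/(2*0.25)) = 47.97

47.97 dB


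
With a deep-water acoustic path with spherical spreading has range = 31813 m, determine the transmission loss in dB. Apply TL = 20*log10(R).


TL = 20*log10(31813) = 90.05

90.05 dB


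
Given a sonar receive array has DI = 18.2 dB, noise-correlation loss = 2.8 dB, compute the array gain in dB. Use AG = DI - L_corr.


AG = DI - L_corr = 18.2 - 2.8 = 15.4

15.4 dB


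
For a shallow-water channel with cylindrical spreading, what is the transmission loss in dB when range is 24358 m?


TL = 10*log10(24358) = 43.87

43.87 dB


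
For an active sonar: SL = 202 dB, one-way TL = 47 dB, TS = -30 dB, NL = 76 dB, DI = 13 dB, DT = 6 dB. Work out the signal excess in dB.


SE = SL - 2*TL + TS - NL + DI - DT = 202 - 2*47 + (-30) - 76 + 13 - 6 = 9

9 dB


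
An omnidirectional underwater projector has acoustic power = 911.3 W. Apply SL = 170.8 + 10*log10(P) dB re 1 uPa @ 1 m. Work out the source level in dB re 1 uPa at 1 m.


200.4 dB


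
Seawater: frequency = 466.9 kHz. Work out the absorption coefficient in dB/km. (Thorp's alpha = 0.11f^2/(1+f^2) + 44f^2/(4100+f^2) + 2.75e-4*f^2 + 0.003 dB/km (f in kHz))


103.25 dB/km


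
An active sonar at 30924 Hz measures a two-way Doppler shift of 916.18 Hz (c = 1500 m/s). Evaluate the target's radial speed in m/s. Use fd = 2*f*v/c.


From fd = 2*f*v/c, v = c*fd/(2*f) = 1500 * 916.18 / (2*30924) = 22.22

22.22 m/s


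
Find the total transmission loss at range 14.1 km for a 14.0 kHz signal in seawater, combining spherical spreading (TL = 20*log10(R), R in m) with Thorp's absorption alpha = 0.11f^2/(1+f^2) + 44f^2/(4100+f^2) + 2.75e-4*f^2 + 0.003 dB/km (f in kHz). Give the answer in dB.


113.63 dB


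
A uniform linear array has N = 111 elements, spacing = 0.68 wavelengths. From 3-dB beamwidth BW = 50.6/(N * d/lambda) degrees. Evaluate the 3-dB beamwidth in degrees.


BW = 50.6 / (111 * 0.68) = 50.6 / 75.48 = 0.67

0.67 deg


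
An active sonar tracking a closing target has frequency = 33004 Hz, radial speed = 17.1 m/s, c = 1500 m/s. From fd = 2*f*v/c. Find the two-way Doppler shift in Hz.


752.49 Hz


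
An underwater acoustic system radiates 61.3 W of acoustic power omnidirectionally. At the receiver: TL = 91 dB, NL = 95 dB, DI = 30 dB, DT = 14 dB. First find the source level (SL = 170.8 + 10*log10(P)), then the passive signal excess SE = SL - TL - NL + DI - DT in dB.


Step 1: SL = 170.8 + 10*log10(61.3) = 188.67 dB
Step 2: SE = SL - TL - NL + DI - DT = 188.67 - 91 - 95 + 30 - 14 = 18.67

18.67 dB


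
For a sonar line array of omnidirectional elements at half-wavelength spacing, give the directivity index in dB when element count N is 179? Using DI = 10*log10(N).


DI = 10*log10(179) = 22.53

22.53 dB


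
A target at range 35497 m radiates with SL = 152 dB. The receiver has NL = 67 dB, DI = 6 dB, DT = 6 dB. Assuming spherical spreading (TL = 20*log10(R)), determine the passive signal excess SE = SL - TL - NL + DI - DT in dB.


Step 1: TL = 20*log10(35497) = 91.0 dB
Step 2: SE = 152 - 91.0 - 67 + 6 - 6 = -6.0

-6.0 dB


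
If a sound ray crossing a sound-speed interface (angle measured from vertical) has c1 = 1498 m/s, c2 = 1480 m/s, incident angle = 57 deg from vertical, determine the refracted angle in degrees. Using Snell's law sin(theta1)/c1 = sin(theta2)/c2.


55.95 deg


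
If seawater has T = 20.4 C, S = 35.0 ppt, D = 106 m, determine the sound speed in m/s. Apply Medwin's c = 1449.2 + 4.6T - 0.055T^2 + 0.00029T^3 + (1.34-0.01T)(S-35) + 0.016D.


c = 1449.2 + 4.6*20.4 - 0.055*20.4^2 + 0.00029*20.4^3 + (1.34 - 0.01*20.4)*(35.0 - 35) + 0.016*106 = 1524.31

1524.31 m/s


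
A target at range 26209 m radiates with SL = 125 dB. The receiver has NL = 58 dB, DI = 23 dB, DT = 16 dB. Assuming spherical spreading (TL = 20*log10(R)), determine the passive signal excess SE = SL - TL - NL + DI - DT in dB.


Step 1: TL = 20*log10(26209) = 88.37 dB
Step 2: SE = 125 - 88.37 - 58 + 23 - 16 = -14.37

-14.37 dB


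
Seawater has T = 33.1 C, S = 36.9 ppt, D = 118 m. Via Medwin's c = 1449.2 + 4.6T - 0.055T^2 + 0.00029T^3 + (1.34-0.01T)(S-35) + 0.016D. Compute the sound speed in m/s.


c = 1449.2 + 4.6*33.1 - 0.055*33.1^2 + 0.00029*33.1^3 + (1.34 - 0.01*33.1)*(36.9 - 35) + 0.016*118 = 1555.52

1555.52 m/s


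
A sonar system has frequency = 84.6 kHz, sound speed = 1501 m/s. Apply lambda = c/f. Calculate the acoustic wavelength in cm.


lambda = c/f = 1501 / 84600 = 0.0177 m = 1.77 cm

1.77 cm


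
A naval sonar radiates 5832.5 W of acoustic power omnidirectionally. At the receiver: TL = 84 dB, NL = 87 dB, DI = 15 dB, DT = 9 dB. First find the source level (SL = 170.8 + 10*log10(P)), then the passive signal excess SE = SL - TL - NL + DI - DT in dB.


Step 1: SL = 170.8 + 10*log10(5832.5) = 208.46 dB
Step 2: SE = SL - TL - NL + DI - DT = 208.46 - 84 - 87 + 15 - 9 = 43.46

43.46 dB


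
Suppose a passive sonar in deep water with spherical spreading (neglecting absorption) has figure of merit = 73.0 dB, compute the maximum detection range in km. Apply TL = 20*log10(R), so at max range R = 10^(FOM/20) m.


At max range FOM = TL, so 20*log10(R) = 73.0
R = 10^(73.0/20) = 4466.84 m = 4.47 km

4.47 km


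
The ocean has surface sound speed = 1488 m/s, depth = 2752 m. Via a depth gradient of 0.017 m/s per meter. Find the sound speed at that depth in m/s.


c = 1488 + 0.017 * 2752 = 1534.784

1534.784 m/s


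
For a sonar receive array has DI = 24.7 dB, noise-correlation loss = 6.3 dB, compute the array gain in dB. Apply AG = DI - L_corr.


AG = DI - L_corr = 24.7 - 6.3 = 18.4

18.4 dB


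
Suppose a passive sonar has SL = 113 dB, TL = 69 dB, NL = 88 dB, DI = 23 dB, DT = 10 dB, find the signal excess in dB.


SE = SL - TL - NL + DI - DT = 113 - 69 - 88 + 23 - 10 = -31

-31 dB


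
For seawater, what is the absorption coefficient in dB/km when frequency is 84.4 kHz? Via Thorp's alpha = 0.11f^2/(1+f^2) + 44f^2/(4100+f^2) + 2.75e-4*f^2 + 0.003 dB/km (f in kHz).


29.998 dB/km


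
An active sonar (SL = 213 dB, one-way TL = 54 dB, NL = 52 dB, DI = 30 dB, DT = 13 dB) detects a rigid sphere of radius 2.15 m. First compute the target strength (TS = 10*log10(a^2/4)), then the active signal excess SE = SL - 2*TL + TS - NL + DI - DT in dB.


Step 1: TS = 10*log10(2.15^2/4) = 0.63 dB
Step 2: SE = SL - 2*TL + TS - NL + DI - DT = 213 - 2*54 + (0.63) - 52 + 30 - 13 = 70.63

70.63 dB


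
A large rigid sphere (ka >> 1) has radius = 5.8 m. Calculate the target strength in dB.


TS = 10*log10(5.8^2 / 4) = 10*log10(8.41) = 9.25

9.25 dB


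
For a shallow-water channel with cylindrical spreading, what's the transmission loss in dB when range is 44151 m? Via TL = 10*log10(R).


TL = 10*log10(44151) = 46.45

46.45 dB


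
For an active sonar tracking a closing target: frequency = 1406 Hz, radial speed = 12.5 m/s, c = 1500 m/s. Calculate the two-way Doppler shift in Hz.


fd = 2*f*v/c = 2 * 1406 * 12.5 / 1500 = 23.43

23.43 Hz


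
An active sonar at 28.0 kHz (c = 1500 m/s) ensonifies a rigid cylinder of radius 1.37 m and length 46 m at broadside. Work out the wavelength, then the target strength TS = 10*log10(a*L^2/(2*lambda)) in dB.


Step 1: lambda = c/f = 1500/28000 = 0.05357 m
Step 2: TS = 10*log10(a*L^2/(2*lambda)) = 10*log10(1.37*46^2/(2*0.05357)) = 44.32

44.32 dB


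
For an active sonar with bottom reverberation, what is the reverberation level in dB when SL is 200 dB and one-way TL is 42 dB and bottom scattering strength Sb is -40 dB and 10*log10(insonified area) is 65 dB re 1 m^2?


141 dB


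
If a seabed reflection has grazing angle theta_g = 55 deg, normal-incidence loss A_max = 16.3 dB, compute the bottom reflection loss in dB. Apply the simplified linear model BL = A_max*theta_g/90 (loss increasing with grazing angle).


BL = A_max * theta_g / 90 = 16.3 * 55 / 90 = 9.96

9.96 dB


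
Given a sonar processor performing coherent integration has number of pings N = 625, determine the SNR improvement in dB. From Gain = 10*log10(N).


27.96 dB


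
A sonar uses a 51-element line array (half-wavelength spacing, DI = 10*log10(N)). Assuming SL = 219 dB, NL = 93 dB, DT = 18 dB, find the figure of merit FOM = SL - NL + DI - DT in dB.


Step 1: DI = 10*log10(51) = 17.08 dB
Step 2: FOM = SL - NL + DI - DT = 219 - 93 + 17.08 - 18 = 125.08

125.08 dB


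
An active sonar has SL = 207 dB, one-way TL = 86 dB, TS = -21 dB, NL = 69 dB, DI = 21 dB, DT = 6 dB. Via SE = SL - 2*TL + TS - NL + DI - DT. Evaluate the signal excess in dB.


-40 dB


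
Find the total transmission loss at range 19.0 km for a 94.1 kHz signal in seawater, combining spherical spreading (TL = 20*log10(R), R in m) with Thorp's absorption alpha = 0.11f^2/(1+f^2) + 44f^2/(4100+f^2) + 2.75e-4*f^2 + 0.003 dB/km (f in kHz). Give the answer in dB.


Step 1 (Thorp): alpha = 0.11*8854.81/(1+8854.81) + 44*8854.81/(4100+8854.81) + 2.75e-4*8854.81 + 0.003 = 32.6227 dB/km
Step 2: TL_spread = 20*log10(19000) = 85.58 dB
Step 3: TL_abs = alpha*R = 32.6227 * 19.0 = 619.83 dB
Step 4: TL_total = 85.58 + 619.83 = 705.41

705.41 dB


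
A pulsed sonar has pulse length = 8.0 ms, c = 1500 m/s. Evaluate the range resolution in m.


dR = c*tau/2 = 1500 * 8.0e-3 / 2 = 6.0

6.0 m


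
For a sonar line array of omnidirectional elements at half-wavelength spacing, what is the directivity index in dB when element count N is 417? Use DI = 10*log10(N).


DI = 10*log10(417) = 26.2

26.2 dB


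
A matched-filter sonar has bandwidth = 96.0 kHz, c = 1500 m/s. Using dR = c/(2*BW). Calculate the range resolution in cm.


dR = c/(2*BW) = 1500 / (2 * 96.0e3) = 0.0078 m = 0.78 cm

0.78 cm


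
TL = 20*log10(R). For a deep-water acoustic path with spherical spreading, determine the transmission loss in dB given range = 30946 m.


89.81 dB


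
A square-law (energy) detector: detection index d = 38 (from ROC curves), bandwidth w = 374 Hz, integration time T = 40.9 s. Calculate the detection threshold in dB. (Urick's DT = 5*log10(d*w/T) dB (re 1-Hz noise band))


12.7 dB


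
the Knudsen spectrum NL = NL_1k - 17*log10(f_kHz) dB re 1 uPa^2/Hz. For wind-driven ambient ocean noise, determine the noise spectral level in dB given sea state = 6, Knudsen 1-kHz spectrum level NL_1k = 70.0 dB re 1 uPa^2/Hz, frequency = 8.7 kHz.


NL = NL_1k - 17*log10(f_kHz) = 70.0 - 17*log10(8.7) = 70.0 - (15.97) = 54.03

54.03 dB


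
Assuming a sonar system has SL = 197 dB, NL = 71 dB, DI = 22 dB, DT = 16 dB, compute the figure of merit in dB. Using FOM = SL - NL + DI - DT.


FOM = SL - NL + DI - DT = 197 - 71 + 22 - 16 = 132

132 dB


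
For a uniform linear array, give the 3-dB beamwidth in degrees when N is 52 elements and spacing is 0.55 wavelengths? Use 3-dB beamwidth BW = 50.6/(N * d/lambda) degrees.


BW = 50.6 / (52 * 0.55) = 50.6 / 28.6 = 1.77

1.77 deg


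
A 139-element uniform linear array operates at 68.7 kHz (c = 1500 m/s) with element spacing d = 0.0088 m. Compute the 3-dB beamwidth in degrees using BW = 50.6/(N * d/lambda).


0.9 deg


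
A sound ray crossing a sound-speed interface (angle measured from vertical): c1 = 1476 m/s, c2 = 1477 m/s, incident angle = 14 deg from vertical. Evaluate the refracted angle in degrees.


14.01 deg


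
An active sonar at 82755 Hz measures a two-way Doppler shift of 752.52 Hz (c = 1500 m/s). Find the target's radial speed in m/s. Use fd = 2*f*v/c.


6.82 m/s


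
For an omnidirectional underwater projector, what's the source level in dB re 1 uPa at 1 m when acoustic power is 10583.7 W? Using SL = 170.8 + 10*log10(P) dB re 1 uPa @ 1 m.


SL = 170.8 + 10*log10(10583.7) = 170.8 + 40.25 = 211.05

211.05 dB


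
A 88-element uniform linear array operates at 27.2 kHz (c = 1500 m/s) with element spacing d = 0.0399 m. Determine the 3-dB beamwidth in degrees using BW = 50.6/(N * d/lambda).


0.79 deg


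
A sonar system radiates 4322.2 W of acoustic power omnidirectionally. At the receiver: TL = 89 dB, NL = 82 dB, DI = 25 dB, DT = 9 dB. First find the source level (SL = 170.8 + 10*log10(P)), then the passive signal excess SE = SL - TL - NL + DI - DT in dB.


Step 1: SL = 170.8 + 10*log10(4322.2) = 207.16 dB
Step 2: SE = SL - TL - NL + DI - DT = 207.16 - 89 - 82 + 25 - 9 = 52.16

52.16 dB


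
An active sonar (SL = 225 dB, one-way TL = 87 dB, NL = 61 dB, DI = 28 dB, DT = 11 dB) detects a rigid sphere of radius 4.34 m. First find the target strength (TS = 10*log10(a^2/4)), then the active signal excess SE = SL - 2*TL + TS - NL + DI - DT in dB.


Step 1: TS = 10*log10(4.34^2/4) = 6.73 dB
Step 2: SE = SL - 2*TL + TS - NL + DI - DT = 225 - 2*87 + (6.73) - 61 + 28 - 11 = 13.73

13.73 dB


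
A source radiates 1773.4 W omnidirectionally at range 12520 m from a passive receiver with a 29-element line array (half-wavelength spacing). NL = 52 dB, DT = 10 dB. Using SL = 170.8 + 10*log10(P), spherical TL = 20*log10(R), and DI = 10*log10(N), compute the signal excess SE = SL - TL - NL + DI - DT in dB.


Step 1: SL = 170.8 + 10*log10(1773.4) = 203.29 dB
Step 2: TL = 20*log10(12520) = 81.95 dB
Step 3: DI = 10*log10(29) = 14.62 dB
Step 4: SE = SL - TL - NL + DI - DT = 203.29 - 81.95 - 52 + 14.62 - 10 = 73.96

73.96 dB


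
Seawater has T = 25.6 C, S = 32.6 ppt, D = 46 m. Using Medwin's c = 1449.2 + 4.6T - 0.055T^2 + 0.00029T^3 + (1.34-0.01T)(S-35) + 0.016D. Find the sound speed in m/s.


1533.91 m/s


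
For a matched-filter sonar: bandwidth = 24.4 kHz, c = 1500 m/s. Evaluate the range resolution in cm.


dR = c/(2*BW) = 1500 / (2 * 24.4e3) = 0.0307 m = 3.07 cm

3.07 cm


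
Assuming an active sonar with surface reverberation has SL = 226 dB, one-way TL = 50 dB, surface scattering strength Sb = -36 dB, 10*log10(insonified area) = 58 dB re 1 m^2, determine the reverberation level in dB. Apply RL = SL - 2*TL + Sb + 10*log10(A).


148 dB


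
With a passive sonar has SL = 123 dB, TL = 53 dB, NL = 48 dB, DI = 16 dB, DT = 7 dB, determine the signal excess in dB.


SE = SL - TL - NL + DI - DT = 123 - 53 - 48 + 16 - 7 = 31

31 dB


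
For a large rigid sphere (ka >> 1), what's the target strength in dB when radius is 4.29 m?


6.63 dB


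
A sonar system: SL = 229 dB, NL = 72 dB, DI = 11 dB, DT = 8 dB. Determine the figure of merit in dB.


160 dB


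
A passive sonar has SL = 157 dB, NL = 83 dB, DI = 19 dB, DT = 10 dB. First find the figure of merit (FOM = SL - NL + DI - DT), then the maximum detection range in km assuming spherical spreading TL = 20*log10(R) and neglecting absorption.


Step 1: FOM = SL - NL + DI - DT = 157 - 83 + 19 - 10 = 83 dB
Step 2: at max range FOM = TL = 20*log10(R), so R = 10^(83/20) = 14125.38 m = 14.13 km

14.13 km


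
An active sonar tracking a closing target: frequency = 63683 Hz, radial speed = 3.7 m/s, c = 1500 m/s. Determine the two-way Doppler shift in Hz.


fd = 2*f*v/c = 2 * 63683 * 3.7 / 1500 = 314.17

314.17 Hz


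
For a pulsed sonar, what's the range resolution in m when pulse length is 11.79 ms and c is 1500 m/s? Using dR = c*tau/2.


8.8425 m


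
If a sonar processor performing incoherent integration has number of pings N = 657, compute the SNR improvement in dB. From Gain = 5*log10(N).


Gain = 5*log10(657) = 14.09

14.09 dB


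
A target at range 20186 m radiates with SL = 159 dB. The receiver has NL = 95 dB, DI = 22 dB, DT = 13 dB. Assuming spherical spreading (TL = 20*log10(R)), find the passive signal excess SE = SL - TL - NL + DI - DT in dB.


Step 1: TL = 20*log10(20186) = 86.1 dB
Step 2: SE = 159 - 86.1 - 95 + 22 - 13 = -13.1

-13.1 dB


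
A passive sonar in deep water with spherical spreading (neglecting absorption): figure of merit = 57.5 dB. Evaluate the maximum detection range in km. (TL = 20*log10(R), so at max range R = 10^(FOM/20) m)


At max range FOM = TL, so 20*log10(R) = 57.5
R = 10^(57.5/20) = 749.89 m = 0.75 km

0.75 km


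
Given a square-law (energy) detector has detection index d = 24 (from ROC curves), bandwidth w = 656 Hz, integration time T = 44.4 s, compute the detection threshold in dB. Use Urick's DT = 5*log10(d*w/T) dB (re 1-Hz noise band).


12.75 dB


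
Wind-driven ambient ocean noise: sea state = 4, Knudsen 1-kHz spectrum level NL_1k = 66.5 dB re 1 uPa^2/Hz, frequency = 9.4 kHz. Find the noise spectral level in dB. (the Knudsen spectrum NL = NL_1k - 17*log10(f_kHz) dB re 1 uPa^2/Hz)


49.96 dB


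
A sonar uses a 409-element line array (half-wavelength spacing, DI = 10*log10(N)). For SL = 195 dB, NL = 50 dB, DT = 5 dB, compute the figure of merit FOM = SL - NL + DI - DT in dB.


Step 1: DI = 10*log10(409) = 26.12 dB
Step 2: FOM = SL - NL + DI - DT = 195 - 50 + 26.12 - 5 = 166.12

166.12 dB


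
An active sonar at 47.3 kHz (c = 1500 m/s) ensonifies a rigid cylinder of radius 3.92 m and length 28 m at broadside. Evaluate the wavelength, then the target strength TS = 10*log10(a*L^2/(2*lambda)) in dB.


Step 1: lambda = c/f = 1500/47300 = 0.03171 m
Step 2: TS = 10*log10(a*L^2/(2*lambda)) = 10*log10(3.92*28^2/(2*0.03171)) = 46.85

46.85 dB


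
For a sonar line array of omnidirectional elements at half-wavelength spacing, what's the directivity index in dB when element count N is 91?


DI = 10*log10(91) = 19.59

19.59 dB


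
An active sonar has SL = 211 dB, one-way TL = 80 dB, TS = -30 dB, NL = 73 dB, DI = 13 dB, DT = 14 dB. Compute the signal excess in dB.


SE = SL - 2*TL + TS - NL + DI - DT = 211 - 2*80 + (-30) - 73 + 13 - 14 = -53

-53 dB


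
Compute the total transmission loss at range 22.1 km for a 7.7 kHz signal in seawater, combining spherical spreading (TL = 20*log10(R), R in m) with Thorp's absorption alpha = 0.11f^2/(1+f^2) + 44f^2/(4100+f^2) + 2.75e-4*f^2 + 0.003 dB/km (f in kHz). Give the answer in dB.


Step 1 (Thorp): alpha = 0.11*59.29/(1+59.29) + 44*59.29/(4100+59.29) + 2.75e-4*59.29 + 0.003 = 0.7547 dB/km
Step 2: TL_spread = 20*log10(22100) = 86.89 dB
Step 3: TL_abs = alpha*R = 0.7547 * 22.1 = 16.68 dB
Step 4: TL_total = 86.89 + 16.68 = 103.57

103.57 dB


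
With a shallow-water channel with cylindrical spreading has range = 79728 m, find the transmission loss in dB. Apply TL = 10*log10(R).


TL = 10*log10(79728) = 49.02

49.02 dB


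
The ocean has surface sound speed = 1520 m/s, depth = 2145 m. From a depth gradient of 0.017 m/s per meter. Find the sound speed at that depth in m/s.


1556.465 m/s


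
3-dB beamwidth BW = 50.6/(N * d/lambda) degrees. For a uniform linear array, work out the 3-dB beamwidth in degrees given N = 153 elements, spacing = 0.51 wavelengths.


BW = 50.6 / (153 * 0.51) = 50.6 / 78.03 = 0.65

0.65 deg


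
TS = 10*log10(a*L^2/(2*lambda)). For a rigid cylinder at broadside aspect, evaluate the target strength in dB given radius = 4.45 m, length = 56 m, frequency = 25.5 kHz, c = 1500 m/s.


lambda = 1500/25500 = 0.05882 m
TS = 10*log10(4.45*56^2/(2*0.05882)) = 50.74

50.74 dB


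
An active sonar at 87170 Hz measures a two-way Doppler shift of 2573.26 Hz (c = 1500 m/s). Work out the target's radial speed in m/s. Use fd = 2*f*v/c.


From fd = 2*f*v/c, v = c*fd/(2*f) = 1500 * 2573.26 / (2*87170) = 22.14

22.14 m/s


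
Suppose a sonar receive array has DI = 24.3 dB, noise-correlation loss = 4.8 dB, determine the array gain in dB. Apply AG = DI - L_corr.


AG = DI - L_corr = 24.3 - 4.8 = 19.5

19.5 dB


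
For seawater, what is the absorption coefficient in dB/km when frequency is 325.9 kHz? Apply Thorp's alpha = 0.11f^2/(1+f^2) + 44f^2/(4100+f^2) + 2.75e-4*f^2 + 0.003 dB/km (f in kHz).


f^2 = 106210.81
alpha = 0.11*106210.81/(1+106210.81) + 44*106210.81/(4100+106210.81) + 2.75e-4*106210.81 + 0.003 = 71.686

71.686 dB/km


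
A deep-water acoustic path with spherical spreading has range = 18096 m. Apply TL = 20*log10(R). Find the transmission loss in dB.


85.15 dB


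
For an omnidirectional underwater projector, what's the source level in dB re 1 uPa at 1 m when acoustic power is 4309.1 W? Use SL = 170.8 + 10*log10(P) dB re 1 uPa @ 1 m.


SL = 170.8 + 10*log10(4309.1) = 170.8 + 36.34 = 207.14

207.14 dB


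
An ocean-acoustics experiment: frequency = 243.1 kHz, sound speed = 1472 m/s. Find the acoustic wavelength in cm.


lambda = c/f = 1472 / 243100 = 0.0061 m = 0.61 cm

0.61 cm


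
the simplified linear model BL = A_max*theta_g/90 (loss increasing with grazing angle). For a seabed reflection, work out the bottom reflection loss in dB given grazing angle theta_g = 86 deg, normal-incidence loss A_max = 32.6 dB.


31.15 dB


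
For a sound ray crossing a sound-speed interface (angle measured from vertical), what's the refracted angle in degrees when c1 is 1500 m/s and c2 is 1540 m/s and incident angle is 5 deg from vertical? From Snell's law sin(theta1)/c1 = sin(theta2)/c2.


sin(theta2) = (c2/c1)*sin(theta1) = (1540/1500)*sin(5 deg) = 0.08948
theta2 = arcsin(0.08948) = 5.13

5.13 deg


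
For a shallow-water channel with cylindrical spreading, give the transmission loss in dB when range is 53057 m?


47.25 dB


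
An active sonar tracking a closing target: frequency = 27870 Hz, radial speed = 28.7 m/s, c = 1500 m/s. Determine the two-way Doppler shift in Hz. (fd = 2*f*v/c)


1066.49 Hz


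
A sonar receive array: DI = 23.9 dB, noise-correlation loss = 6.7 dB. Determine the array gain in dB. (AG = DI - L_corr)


AG = DI - L_corr = 23.9 - 6.7 = 17.2

17.2 dB


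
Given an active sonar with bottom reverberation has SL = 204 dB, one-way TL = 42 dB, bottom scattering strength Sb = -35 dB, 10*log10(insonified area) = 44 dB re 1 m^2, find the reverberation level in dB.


RL = SL - 2*TL + Sb + 10*log10(A) = 204 - 2*42 + (-35) + 44 = 129

129 dB


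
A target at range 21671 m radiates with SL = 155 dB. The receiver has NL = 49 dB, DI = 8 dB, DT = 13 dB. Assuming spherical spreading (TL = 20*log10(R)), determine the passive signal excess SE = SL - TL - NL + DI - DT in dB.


14.28 dB


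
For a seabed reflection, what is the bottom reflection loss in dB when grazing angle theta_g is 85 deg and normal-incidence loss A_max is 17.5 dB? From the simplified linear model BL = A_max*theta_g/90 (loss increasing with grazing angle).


BL = A_max * theta_g / 90 = 17.5 * 85 / 90 = 16.53

16.53 dB


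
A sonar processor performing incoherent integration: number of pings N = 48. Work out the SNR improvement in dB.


Gain = 5*log10(48) = 8.41

8.41 dB


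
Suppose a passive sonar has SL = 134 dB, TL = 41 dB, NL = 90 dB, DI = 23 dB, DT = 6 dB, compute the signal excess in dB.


SE = SL - TL - NL + DI - DT = 134 - 41 - 90 + 23 - 6 = 20

20 dB


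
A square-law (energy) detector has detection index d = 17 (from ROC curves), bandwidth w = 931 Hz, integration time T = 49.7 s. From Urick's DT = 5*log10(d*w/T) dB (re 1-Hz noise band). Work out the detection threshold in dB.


DT = 5*log10(d*w/T) = 5*log10(17 * 931 / 49.7) = 5*log10(318.45) = 12.52

12.52 dB


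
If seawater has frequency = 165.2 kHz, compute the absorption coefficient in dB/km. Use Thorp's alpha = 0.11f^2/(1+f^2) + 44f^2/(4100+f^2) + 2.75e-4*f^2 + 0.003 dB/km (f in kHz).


45.871 dB/km


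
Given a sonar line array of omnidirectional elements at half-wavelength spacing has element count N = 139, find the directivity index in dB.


21.43 dB


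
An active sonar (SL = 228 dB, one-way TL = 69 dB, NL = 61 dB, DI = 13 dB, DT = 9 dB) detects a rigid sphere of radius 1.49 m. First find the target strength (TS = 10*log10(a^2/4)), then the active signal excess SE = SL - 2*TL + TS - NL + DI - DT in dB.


Step 1: TS = 10*log10(1.49^2/4) = -2.56 dB
Step 2: SE = SL - 2*TL + TS - NL + DI - DT = 228 - 2*69 + (-2.56) - 61 + 13 - 9 = 30.44

30.44 dB


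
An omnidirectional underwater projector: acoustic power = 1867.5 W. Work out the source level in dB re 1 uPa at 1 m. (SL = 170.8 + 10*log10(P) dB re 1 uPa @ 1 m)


SL = 170.8 + 10*log10(1867.5) = 170.8 + 32.71 = 203.51

203.51 dB


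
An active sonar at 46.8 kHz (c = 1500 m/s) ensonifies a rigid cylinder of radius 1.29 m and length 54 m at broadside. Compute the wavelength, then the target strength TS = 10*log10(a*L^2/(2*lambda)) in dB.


Step 1: lambda = c/f = 1500/46800 = 0.03205 m
Step 2: TS = 10*log10(a*L^2/(2*lambda)) = 10*log10(1.29*54^2/(2*0.03205)) = 47.69

47.69 dB


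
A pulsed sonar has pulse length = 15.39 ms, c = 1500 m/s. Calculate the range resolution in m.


11.5425 m


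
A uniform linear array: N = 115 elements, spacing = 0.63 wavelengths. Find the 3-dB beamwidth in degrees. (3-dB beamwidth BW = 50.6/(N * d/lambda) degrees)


BW = 50.6 / (115 * 0.63) = 50.6 / 72.45 = 0.7

0.7 deg


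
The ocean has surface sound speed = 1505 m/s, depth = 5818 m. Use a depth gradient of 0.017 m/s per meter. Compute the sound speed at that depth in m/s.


c = 1505 + 0.017 * 5818 = 1603.906

1603.906 m/s


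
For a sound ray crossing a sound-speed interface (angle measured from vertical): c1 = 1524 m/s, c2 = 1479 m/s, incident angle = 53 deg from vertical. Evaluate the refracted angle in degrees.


50.81 deg


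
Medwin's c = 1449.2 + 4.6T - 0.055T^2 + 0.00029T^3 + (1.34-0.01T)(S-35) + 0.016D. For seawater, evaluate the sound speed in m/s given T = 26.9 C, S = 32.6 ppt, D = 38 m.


1536.82 m/s


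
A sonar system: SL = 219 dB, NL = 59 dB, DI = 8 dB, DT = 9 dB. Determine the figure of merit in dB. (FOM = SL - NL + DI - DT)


159 dB


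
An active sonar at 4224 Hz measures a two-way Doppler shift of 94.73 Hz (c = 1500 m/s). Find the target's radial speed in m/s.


From fd = 2*f*v/c, v = c*fd/(2*f) = 1500 * 94.73 / (2*4224) = 16.82

16.82 m/s


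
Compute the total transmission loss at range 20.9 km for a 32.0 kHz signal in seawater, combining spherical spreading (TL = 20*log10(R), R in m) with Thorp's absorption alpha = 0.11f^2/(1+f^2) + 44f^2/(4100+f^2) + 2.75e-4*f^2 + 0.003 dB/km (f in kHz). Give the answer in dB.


Step 1 (Thorp): alpha = 0.11*1024.0/(1+1024.0) + 44*1024.0/(4100+1024.0) + 2.75e-4*1024.0 + 0.003 = 9.1876 dB/km
Step 2: TL_spread = 20*log10(20900) = 86.4 dB
Step 3: TL_abs = alpha*R = 9.1876 * 20.9 = 192.02 dB
Step 4: TL_total = 86.4 + 192.02 = 278.42

278.42 dB


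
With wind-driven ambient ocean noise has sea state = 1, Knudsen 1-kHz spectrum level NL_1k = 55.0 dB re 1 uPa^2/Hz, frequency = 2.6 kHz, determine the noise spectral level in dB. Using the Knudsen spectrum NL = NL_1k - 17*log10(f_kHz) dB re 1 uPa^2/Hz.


47.95 dB


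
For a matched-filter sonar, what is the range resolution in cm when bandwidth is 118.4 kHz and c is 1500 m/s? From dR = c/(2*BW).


0.63 cm


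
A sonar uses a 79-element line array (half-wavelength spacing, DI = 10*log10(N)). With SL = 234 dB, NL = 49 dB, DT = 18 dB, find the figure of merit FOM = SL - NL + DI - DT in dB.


Step 1: DI = 10*log10(79) = 18.98 dB
Step 2: FOM = SL - NL + DI - DT = 234 - 49 + 18.98 - 18 = 185.98

185.98 dB


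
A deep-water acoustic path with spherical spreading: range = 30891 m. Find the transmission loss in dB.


89.8 dB


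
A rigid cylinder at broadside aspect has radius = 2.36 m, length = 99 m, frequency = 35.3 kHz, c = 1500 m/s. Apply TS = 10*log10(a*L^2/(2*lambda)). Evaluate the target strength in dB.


54.35 dB


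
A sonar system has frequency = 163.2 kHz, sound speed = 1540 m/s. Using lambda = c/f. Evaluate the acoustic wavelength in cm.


lambda = c/f = 1540 / 163200 = 0.0094 m = 0.94 cm

0.94 cm


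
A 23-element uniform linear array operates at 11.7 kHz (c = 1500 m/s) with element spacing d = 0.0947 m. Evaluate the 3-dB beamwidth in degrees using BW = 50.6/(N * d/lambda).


Step 1: lambda = 1500/11700 = 0.12821 m
Step 2: d/lambda = 0.0947/0.12821 = 0.7386
Step 3: BW = 50.6/(N * d/lambda) = 50.6/(23 * 0.7386) = 2.98

2.98 deg


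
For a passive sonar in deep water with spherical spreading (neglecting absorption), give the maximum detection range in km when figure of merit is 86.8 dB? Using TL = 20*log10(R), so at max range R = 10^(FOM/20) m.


At max range FOM = TL, so 20*log10(R) = 86.8
R = 10^(86.8/20) = 21877.62 m = 21.88 km

21.88 km


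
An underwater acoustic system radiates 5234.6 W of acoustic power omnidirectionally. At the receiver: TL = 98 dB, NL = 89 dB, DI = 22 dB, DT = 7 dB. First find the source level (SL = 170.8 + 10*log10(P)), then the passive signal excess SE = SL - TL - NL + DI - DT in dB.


Step 1: SL = 170.8 + 10*log10(5234.6) = 207.99 dB
Step 2: SE = SL - TL - NL + DI - DT = 207.99 - 98 - 89 + 22 - 7 = 35.99

35.99 dB


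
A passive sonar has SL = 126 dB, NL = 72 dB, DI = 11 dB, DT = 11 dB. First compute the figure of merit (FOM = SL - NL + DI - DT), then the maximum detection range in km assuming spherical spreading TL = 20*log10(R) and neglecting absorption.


Step 1: FOM = SL - NL + DI - DT = 126 - 72 + 11 - 11 = 54 dB
Step 2: at max range FOM = TL = 20*log10(R), so R = 10^(54/20) = 501.19 m = 0.5 km

0.5 km


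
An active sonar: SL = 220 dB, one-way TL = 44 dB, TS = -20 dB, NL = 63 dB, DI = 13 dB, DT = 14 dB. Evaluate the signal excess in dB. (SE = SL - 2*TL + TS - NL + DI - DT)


SE = SL - 2*TL + TS - NL + DI - DT = 220 - 2*44 + (-20) - 63 + 13 - 14 = 48

48 dB


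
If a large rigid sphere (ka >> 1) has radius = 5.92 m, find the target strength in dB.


9.43 dB


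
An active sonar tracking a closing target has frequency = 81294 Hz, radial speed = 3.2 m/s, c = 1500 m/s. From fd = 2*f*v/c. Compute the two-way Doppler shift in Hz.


fd = 2*f*v/c = 2 * 81294 * 3.2 / 1500 = 346.85

346.85 Hz


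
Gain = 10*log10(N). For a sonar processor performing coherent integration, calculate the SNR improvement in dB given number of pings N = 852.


Gain = 10*log10(852) = 29.3

29.3 dB


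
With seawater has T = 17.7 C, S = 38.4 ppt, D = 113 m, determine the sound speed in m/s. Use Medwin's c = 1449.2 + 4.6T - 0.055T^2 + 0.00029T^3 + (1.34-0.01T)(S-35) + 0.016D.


1520.76 m/s


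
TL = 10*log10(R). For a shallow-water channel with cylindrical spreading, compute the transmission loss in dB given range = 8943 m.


TL = 10*log10(8943) = 39.51

39.51 dB


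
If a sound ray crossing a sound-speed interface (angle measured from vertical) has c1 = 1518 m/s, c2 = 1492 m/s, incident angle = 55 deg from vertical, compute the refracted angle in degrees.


53.62 deg


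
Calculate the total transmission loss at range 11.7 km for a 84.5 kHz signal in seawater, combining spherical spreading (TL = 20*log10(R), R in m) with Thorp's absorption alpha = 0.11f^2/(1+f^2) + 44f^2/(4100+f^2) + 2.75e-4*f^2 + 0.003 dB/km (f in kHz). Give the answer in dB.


432.68 dB


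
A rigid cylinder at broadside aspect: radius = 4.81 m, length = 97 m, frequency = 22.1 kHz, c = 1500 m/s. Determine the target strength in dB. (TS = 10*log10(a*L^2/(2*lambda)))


lambda = 1500/22100 = 0.06787 m
TS = 10*log10(4.81*97^2/(2*0.06787)) = 55.23

55.23 dB


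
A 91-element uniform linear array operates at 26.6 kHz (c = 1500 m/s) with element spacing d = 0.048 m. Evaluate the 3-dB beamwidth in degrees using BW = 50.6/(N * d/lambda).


Step 1: lambda = 1500/26600 = 0.05639 m
Step 2: d/lambda = 0.048/0.05639 = 0.8512
Step 3: BW = 50.6/(N * d/lambda) = 50.6/(91 * 0.8512) = 0.65

0.65 deg


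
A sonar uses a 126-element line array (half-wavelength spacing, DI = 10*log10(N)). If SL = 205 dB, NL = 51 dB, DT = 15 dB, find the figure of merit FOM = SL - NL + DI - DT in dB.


160.0 dB


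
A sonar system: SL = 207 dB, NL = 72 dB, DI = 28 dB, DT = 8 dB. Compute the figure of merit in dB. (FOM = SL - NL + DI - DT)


155 dB


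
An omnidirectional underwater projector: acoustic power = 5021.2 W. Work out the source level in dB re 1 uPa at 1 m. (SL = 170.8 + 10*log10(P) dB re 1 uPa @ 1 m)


SL = 170.8 + 10*log10(5021.2) = 170.8 + 37.01 = 207.81

207.81 dB
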